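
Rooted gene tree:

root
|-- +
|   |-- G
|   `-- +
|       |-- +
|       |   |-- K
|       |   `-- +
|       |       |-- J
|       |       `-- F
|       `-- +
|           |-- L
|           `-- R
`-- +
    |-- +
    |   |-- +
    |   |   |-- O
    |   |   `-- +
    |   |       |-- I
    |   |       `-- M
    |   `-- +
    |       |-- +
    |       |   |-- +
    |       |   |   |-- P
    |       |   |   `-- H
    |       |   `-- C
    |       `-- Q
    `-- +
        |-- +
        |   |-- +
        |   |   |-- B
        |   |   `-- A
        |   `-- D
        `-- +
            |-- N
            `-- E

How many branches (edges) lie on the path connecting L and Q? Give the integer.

8

The MRCA of L and Q is the root of the tree.
From L up to that node: 4 branches. From Q up to the same node: 4 branches. Total: 4 + 4 = 8.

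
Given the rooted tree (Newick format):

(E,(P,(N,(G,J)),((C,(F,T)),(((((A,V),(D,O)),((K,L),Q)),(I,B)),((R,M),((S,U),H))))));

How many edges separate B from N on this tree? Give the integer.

The MRCA of B and N is the node subtending (P,(N,(G,J)),((C,(F,T)),(((((A,V),(D,O)),((K,L),Q)),(I,B)),((R,M),((S,U),H))))).
From B up to that node: 5 branches. From N up to the same node: 2 branches. Total: 5 + 2 = 7.

7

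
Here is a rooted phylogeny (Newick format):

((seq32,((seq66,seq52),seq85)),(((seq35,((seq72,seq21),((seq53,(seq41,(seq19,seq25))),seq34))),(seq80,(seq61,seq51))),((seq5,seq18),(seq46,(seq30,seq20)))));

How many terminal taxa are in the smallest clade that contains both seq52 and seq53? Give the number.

The MRCA of seq52 and seq53 is the root, so the clade is the entire tree.
That clade contains 20 terminal taxa: seq18, seq19, seq20, seq21, seq25, seq30, seq32, seq34, seq35, seq41, seq46, seq5, seq51, seq52, seq53, seq61, seq66, seq72, seq80, seq85.

20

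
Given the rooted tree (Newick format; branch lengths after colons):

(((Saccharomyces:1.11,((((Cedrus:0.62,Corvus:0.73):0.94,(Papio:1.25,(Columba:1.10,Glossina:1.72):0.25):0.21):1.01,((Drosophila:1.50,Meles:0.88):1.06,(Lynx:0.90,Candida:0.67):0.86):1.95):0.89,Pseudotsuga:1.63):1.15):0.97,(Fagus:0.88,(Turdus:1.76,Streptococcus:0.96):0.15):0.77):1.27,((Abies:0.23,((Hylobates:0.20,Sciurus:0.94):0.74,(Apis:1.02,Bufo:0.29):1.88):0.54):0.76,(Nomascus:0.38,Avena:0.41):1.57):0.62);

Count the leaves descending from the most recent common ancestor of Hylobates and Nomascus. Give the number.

The MRCA of Hylobates and Nomascus is the node subtending ((Abies,((Hylobates,Sciurus),(Apis,Bufo))),(Nomascus,Avena)).
That clade contains 7 terminal taxa: Abies, Apis, Avena, Bufo, Hylobates, Nomascus, Sciurus.

7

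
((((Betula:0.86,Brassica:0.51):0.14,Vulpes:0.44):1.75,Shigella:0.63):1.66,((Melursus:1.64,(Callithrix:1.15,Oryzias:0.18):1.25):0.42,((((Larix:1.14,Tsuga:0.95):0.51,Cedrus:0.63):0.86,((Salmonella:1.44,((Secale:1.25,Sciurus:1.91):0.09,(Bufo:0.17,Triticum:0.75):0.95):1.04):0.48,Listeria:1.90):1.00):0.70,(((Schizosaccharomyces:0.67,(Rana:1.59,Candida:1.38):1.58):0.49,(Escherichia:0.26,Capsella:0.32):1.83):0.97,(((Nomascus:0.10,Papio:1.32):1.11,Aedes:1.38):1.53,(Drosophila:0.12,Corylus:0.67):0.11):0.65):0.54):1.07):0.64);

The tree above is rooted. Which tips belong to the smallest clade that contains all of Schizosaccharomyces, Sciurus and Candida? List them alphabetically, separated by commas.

Aedes, Bufo, Candida, Capsella, Cedrus, Corylus, Drosophila, Escherichia, Larix, Listeria, Nomascus, Papio, Rana, Salmonella, Schizosaccharomyces, Sciurus, Secale, Triticum, Tsuga

Tracing Schizosaccharomyces: it sits inside (Schizosaccharomyces,(Rana,Candida)).
Tracing Sciurus: it sits inside (Secale,Sciurus).
Tracing Candida: it sits inside (Rana,Candida).
The smallest clade enclosing all 3 is ((((Larix,Tsuga),Cedrus),((Salmonella,((Secale,Sciurus),(Bufo,Triticum))),Listeria)),(((Schizosaccharomyces,(Rana,Candida)),(Escherichia,Capsella)),(((Nomascus,Papio),Aedes),(Drosophila,Corylus)))); the answer is its 19 terminal taxa in alphabetical order.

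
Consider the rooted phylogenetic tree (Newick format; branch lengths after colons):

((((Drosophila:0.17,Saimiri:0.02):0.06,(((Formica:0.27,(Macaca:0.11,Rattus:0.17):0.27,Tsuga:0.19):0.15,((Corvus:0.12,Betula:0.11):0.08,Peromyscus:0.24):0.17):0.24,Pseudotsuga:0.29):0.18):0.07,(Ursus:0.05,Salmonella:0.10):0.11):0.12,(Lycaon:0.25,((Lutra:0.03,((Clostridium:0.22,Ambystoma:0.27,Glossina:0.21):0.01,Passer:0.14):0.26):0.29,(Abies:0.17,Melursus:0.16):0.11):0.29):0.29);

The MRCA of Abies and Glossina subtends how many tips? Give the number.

7

The MRCA of Abies and Glossina is the node subtending ((Lutra,((Clostridium,Ambystoma,Glossina),Passer)),(Abies,Melursus)).
That clade contains 7 terminal taxa: Abies, Ambystoma, Clostridium, Glossina, Lutra, Melursus, Passer.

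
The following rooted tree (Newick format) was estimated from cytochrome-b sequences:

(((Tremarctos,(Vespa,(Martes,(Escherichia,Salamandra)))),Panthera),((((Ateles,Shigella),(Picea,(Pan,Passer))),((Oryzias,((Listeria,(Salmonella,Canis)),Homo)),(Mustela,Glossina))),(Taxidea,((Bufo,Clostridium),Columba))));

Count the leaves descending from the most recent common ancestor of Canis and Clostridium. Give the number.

16

The MRCA of Canis and Clostridium is the node subtending ((((Ateles,Shigella),(Picea,(Pan,Passer))),((Oryzias,((Listeria,(Salmonella,Canis)),Homo)),(Mustela,Glossina))),(Taxidea,((Bufo,Clostridium),Columba))).
That clade contains 16 terminal taxa: Ateles, Bufo, Canis, Clostridium, Columba, Glossina, Homo, Listeria, Mustela, Oryzias, Pan, Passer, Picea, Salmonella, Shigella, Taxidea.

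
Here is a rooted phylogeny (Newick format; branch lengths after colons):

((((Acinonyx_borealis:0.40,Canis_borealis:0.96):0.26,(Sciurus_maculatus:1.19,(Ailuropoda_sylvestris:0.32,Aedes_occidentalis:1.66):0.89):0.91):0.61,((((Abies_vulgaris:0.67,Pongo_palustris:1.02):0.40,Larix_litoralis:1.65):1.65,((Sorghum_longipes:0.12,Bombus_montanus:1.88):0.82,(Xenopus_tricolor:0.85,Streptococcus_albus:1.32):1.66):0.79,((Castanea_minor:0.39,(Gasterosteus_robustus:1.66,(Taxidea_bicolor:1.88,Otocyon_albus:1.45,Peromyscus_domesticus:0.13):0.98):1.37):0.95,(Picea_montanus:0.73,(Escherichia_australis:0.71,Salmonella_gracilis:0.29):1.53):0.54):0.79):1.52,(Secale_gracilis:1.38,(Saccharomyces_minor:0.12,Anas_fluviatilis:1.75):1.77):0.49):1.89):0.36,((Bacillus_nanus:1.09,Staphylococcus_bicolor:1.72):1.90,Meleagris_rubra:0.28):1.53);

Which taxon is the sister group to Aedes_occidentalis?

Aedes_occidentalis attaches to the tree at the node subtending (Ailuropoda_sylvestris,Aedes_occidentalis).
The other lineage descending from that same node — the sister group — is the single tip Ailuropoda_sylvestris.

Ailuropoda_sylvestris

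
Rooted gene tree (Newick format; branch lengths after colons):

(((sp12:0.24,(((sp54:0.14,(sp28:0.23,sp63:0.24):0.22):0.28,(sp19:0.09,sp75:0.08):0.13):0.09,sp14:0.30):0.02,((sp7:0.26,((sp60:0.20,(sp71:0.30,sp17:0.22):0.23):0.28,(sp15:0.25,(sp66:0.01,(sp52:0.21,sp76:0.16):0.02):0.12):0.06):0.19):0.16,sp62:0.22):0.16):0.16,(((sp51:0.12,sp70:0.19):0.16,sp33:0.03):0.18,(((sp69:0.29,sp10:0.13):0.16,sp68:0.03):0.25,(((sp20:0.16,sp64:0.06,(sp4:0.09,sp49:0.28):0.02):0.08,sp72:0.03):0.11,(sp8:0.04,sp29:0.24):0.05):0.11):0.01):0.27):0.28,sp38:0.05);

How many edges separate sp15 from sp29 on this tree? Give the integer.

11

The MRCA of sp15 and sp29 is the node subtending ((sp12,(((sp54,(sp28,sp63)),(sp19,sp75)),sp14),((sp7,((sp60,(sp71,sp17)),(sp15,(sp66,(sp52,sp76))))),sp62)),(((sp51,sp70),sp33),(((sp69,sp10),sp68),(((sp20,sp64,(sp4,sp49)),sp72),(sp8,sp29))))).
From sp15 up to that node: 6 branches. From sp29 up to the same node: 5 branches. Total: 6 + 5 = 11.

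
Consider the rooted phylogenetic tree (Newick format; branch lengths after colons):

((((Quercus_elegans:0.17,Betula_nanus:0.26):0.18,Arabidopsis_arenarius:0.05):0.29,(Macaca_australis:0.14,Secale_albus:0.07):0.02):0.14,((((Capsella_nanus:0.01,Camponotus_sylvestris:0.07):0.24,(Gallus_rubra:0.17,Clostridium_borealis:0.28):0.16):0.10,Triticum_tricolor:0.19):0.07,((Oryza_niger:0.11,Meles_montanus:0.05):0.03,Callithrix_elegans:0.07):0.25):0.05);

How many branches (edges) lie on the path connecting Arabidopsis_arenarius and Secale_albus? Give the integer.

4

The MRCA of Arabidopsis_arenarius and Secale_albus is the node subtending (((Quercus_elegans,Betula_nanus),Arabidopsis_arenarius),(Macaca_australis,Secale_albus)).
From Arabidopsis_arenarius up to that node: 2 branches. From Secale_albus up to the same node: 2 branches. Total: 2 + 2 = 4.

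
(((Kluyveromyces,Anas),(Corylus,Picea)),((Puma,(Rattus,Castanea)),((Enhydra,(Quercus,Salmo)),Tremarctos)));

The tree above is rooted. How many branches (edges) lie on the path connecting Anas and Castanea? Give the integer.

The MRCA of Anas and Castanea is the root of the tree.
From Anas up to that node: 3 branches. From Castanea up to the same node: 4 branches. Total: 3 + 4 = 7.

7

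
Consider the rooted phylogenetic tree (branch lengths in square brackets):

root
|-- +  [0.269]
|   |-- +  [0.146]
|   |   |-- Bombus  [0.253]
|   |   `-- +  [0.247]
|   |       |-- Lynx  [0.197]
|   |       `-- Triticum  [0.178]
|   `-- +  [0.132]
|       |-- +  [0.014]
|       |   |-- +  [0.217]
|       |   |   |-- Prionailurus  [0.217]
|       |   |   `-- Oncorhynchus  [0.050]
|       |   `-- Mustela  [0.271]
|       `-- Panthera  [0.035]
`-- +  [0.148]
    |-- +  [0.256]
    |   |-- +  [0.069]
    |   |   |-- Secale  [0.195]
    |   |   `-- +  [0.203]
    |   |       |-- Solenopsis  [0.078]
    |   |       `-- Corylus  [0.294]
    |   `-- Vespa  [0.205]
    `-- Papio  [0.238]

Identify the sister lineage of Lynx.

Lynx attaches to the tree at the node subtending (Lynx,Triticum).
The other lineage descending from that same node — the sister group — is the single tip Triticum.

Triticum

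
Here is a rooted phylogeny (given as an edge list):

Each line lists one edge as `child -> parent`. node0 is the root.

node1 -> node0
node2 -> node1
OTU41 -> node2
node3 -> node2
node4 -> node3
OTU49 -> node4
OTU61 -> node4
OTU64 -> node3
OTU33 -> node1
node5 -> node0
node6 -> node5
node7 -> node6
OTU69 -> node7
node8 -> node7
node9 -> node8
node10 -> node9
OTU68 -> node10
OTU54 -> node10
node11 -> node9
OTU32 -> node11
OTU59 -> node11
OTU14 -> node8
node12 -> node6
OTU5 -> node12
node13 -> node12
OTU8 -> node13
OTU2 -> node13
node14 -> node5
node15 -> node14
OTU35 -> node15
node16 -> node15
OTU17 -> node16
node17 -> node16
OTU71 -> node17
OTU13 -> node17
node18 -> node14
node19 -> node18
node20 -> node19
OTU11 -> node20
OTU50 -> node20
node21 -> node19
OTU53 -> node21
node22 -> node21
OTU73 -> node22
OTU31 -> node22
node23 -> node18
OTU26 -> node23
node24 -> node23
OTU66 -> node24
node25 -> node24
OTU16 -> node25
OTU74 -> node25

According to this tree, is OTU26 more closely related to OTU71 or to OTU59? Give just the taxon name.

OTU71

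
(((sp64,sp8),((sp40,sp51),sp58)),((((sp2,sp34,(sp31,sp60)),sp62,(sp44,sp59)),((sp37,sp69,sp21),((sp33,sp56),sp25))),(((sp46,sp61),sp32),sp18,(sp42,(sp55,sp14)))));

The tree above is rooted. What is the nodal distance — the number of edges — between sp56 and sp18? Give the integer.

7

The MRCA of sp56 and sp18 is the node subtending ((((sp2,sp34,(sp31,sp60)),sp62,(sp44,sp59)),((sp37,sp69,sp21),((sp33,sp56),sp25))),(((sp46,sp61),sp32),sp18,(sp42,(sp55,sp14)))).
From sp56 up to that node: 5 branches. From sp18 up to the same node: 2 branches. Total: 5 + 2 = 7.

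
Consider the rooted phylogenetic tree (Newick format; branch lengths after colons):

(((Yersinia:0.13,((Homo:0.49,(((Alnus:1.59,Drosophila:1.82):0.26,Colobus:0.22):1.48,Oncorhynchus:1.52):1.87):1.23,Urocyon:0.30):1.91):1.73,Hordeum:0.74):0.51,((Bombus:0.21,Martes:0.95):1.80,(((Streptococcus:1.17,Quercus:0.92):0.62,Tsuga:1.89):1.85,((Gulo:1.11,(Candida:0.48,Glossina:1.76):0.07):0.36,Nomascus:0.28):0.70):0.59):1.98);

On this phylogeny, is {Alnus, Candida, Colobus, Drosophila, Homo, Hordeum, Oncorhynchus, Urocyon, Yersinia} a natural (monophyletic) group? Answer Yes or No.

The MRCA of the listed taxa is the root, so the smallest clade containing them is the whole tree.
That clade also contains Bombus, Glossina, Gulo, Martes, Nomascus, Quercus, Streptococcus, Tsuga, which are not in the proposed group, so the group is not monophyletic.

No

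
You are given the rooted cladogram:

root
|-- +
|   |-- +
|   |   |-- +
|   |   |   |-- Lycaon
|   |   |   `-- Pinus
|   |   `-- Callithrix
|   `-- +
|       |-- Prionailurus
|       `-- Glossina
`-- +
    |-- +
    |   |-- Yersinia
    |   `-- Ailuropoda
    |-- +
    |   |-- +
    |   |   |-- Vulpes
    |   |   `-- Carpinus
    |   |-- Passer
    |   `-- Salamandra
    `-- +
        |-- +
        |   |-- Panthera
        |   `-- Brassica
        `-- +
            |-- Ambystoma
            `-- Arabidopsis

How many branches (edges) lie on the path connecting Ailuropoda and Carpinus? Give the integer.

5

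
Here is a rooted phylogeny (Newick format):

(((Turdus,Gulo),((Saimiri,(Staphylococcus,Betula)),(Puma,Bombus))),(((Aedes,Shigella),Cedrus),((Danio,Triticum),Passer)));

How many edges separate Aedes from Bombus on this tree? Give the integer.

The MRCA of Aedes and Bombus is the root of the tree.
From Aedes up to that node: 4 branches. From Bombus up to the same node: 4 branches. Total: 4 + 4 = 8.

8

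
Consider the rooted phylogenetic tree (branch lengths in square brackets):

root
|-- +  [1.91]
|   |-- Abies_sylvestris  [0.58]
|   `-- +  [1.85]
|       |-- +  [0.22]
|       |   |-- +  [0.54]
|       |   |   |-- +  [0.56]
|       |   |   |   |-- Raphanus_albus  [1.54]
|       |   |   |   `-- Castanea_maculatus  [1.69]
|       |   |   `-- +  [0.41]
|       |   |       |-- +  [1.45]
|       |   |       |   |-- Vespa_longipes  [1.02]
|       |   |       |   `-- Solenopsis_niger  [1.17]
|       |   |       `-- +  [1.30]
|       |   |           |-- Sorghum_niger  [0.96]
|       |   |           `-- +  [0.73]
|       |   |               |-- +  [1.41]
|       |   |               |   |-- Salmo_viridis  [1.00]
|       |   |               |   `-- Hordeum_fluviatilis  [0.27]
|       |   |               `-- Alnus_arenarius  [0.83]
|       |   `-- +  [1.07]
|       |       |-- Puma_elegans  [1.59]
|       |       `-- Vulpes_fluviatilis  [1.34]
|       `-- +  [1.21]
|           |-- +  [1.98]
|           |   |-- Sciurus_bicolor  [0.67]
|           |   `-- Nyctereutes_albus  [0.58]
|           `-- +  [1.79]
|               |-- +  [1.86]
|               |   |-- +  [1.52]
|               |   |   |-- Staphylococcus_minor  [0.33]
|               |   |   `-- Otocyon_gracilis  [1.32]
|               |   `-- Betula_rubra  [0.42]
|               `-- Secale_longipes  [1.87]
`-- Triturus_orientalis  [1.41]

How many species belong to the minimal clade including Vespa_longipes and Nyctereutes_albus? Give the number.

16

The MRCA of Vespa_longipes and Nyctereutes_albus is the node subtending ((((Raphanus_albus,Castanea_maculatus),((Vespa_longipes,Solenopsis_niger),(Sorghum_niger,((Salmo_viridis,Hordeum_fluviatilis),Alnus_arenarius)))),(Puma_elegans,Vulpes_fluviatilis)),((Sciurus_bicolor,Nyctereutes_albus),(((Staphylococcus_minor,Otocyon_gracilis),Betula_rubra),Secale_longipes))).
That clade contains 16 terminal taxa: Alnus_arenarius, Betula_rubra, Castanea_maculatus, Hordeum_fluviatilis, Nyctereutes_albus, Otocyon_gracilis, Puma_elegans, Raphanus_albus, Salmo_viridis, Sciurus_bicolor, Secale_longipes, Solenopsis_niger, Sorghum_niger, Staphylococcus_minor, Vespa_longipes, Vulpes_fluviatilis.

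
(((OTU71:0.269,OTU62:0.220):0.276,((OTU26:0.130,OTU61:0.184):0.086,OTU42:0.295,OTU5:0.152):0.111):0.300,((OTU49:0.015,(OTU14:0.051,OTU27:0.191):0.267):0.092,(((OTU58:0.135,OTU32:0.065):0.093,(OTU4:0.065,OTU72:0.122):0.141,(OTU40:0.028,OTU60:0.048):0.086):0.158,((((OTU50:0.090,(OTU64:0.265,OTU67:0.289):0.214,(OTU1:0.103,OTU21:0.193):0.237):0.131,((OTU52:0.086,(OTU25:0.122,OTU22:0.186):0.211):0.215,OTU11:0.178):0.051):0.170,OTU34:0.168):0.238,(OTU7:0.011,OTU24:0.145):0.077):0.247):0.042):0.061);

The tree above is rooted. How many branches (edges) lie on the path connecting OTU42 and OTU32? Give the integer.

8

The MRCA of OTU42 and OTU32 is the root of the tree.
From OTU42 up to that node: 3 branches. From OTU32 up to the same node: 5 branches. Total: 3 + 5 = 8.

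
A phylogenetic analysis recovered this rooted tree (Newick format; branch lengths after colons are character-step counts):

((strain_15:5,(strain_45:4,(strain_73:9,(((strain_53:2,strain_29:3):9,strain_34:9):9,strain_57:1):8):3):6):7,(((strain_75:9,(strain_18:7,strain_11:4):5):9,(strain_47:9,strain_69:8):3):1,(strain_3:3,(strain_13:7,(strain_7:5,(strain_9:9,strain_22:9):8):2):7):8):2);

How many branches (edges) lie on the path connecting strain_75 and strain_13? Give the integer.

The MRCA of strain_75 and strain_13 is the node subtending (((strain_75,(strain_18,strain_11)),(strain_47,strain_69)),(strain_3,(strain_13,(strain_7,(strain_9,strain_22))))).
From strain_75 up to that node: 3 branches. From strain_13 up to the same node: 3 branches. Total: 3 + 3 = 6.

6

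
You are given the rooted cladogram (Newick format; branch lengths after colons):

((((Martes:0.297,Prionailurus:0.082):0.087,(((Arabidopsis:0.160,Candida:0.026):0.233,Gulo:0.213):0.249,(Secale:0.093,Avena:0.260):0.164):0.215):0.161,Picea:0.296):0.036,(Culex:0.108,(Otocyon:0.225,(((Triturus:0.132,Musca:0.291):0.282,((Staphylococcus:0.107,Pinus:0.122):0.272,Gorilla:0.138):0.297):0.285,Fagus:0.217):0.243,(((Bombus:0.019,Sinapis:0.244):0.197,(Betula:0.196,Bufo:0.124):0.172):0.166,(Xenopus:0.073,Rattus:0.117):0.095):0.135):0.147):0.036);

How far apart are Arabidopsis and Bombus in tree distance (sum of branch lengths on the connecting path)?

1.754

The path runs Arabidopsis → … → MRCA → … → Bombus; the MRCA is the root of the tree.
Branch lengths along that path: 0.160 + 0.233 + 0.249 + 0.215 + 0.161 + 0.036 + 0.036 + 0.147 + 0.135 + 0.166 + 0.197 + 0.019 = 1.754.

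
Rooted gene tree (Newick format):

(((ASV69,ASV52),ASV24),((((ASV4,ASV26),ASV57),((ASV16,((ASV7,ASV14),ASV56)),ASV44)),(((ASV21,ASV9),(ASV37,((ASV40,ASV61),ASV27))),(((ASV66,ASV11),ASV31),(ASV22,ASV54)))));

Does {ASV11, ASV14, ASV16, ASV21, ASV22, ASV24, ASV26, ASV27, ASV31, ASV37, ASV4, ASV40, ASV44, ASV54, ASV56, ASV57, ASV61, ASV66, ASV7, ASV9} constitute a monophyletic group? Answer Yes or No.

No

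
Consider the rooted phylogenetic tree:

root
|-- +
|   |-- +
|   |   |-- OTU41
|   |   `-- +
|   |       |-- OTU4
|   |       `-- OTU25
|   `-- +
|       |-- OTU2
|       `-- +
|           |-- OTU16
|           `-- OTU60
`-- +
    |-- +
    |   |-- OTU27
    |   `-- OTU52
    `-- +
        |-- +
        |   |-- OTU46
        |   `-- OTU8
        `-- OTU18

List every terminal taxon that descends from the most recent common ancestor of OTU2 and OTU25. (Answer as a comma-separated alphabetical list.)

Tracing OTU2: it sits inside (OTU2,(OTU16,OTU60)).
Tracing OTU25: it sits inside (OTU4,OTU25).
The smallest clade enclosing both is ((OTU41,(OTU4,OTU25)),(OTU2,(OTU16,OTU60))); the answer is its 6 terminal taxa in alphabetical order.

OTU16, OTU2, OTU25, OTU4, OTU41, OTU60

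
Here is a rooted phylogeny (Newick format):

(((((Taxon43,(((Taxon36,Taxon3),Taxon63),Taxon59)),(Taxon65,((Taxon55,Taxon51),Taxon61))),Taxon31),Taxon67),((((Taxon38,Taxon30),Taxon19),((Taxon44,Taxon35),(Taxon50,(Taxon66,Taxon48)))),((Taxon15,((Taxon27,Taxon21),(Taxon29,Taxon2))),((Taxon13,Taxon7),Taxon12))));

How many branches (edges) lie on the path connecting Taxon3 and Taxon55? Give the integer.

The MRCA of Taxon3 and Taxon55 is the node subtending ((Taxon43,(((Taxon36,Taxon3),Taxon63),Taxon59)),(Taxon65,((Taxon55,Taxon51),Taxon61))).
From Taxon3 up to that node: 5 branches. From Taxon55 up to the same node: 4 branches. Total: 5 + 4 = 9.

9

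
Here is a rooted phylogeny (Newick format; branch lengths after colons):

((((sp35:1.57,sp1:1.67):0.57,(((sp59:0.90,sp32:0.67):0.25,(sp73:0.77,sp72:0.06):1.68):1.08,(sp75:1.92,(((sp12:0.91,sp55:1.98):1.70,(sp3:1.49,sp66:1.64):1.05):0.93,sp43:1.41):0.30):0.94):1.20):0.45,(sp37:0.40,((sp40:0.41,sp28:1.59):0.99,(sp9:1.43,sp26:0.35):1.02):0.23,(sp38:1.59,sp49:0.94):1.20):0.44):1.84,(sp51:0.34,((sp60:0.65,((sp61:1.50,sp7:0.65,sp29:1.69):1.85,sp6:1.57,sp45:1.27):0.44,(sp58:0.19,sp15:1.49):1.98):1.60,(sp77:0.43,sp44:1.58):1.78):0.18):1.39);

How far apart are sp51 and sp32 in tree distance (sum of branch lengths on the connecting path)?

7.22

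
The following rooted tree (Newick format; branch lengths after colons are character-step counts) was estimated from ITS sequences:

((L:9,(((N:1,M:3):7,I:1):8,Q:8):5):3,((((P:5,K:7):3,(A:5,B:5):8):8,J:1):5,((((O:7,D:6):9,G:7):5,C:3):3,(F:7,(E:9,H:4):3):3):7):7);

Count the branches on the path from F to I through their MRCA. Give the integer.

The MRCA of F and I is the root of the tree.
From F up to that node: 4 branches. From I up to the same node: 4 branches. Total: 4 + 4 = 8.

8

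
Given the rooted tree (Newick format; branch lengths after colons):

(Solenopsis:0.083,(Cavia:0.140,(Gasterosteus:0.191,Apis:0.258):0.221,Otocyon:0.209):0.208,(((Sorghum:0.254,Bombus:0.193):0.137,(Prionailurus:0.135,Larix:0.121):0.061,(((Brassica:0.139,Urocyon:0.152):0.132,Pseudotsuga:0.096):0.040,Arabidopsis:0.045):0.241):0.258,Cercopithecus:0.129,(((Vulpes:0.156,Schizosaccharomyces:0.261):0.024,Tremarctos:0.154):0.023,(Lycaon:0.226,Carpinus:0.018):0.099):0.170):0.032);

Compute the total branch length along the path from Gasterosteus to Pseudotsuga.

1.287

The path runs Gasterosteus → … → MRCA → … → Pseudotsuga; the MRCA is the root of the tree.
Branch lengths along that path: 0.191 + 0.221 + 0.208 + 0.032 + 0.258 + 0.241 + 0.040 + 0.096 = 1.287.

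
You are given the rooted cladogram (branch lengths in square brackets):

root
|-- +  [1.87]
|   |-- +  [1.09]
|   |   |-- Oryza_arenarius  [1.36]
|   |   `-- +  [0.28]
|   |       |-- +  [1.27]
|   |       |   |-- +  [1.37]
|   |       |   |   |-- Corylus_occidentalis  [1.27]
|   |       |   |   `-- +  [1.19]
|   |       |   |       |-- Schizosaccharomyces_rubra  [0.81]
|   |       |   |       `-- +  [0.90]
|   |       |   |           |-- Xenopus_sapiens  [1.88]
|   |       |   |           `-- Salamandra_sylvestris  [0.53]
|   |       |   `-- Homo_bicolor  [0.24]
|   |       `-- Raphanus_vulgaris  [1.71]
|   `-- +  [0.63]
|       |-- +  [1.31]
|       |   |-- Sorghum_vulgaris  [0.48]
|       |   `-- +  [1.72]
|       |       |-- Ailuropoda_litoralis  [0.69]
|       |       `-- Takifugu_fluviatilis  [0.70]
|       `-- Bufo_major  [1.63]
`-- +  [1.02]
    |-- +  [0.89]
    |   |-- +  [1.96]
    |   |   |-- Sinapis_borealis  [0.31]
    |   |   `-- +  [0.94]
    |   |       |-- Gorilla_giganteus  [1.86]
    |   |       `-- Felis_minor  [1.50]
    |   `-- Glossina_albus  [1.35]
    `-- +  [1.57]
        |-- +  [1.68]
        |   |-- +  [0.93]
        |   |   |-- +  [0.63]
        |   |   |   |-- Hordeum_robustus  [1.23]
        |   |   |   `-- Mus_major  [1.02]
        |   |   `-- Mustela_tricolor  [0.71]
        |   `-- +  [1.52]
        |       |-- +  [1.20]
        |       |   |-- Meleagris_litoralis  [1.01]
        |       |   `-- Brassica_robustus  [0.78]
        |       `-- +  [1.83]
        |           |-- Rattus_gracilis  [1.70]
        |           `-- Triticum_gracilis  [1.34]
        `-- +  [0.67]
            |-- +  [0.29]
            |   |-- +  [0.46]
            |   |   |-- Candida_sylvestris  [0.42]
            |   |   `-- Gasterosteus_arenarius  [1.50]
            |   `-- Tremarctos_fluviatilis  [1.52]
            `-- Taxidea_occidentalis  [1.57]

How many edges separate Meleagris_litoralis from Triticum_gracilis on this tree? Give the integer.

The MRCA of Meleagris_litoralis and Triticum_gracilis is the node subtending ((Meleagris_litoralis,Brassica_robustus),(Rattus_gracilis,Triticum_gracilis)).
From Meleagris_litoralis up to that node: 2 branches. From Triticum_gracilis up to the same node: 2 branches. Total: 2 + 2 = 4.

4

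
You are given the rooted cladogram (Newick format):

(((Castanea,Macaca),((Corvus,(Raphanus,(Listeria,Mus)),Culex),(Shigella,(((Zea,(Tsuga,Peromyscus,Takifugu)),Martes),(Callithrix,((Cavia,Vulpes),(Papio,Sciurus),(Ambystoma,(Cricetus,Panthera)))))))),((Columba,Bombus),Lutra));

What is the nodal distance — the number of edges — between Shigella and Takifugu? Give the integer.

6

The MRCA of Shigella and Takifugu is the node subtending (Shigella,(((Zea,(Tsuga,Peromyscus,Takifugu)),Martes),(Callithrix,((Cavia,Vulpes),(Papio,Sciurus),(Ambystoma,(Cricetus,Panthera)))))).
From Shigella up to that node: 1 branch. From Takifugu up to the same node: 5 branches. Total: 1 + 5 = 6.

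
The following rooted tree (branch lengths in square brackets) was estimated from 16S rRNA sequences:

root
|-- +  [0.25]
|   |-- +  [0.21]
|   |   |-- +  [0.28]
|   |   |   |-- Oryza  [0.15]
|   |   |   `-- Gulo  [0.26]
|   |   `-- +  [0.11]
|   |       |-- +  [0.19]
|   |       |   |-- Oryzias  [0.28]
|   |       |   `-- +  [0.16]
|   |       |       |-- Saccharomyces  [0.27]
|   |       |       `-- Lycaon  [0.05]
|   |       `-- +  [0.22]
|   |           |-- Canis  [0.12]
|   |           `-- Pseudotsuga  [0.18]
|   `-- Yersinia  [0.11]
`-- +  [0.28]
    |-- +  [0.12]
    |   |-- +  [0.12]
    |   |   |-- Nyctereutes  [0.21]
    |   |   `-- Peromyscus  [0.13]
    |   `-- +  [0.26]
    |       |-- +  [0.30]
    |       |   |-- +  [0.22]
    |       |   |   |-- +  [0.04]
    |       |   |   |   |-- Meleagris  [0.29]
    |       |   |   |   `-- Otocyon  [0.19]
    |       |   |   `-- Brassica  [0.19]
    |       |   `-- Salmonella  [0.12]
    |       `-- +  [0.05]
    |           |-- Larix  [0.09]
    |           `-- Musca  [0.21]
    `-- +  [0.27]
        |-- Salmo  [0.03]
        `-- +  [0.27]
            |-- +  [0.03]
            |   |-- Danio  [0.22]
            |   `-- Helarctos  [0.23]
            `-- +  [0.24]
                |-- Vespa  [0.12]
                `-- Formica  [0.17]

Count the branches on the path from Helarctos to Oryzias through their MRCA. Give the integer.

10

The MRCA of Helarctos and Oryzias is the root of the tree.
From Helarctos up to that node: 5 branches. From Oryzias up to the same node: 5 branches. Total: 5 + 5 = 10.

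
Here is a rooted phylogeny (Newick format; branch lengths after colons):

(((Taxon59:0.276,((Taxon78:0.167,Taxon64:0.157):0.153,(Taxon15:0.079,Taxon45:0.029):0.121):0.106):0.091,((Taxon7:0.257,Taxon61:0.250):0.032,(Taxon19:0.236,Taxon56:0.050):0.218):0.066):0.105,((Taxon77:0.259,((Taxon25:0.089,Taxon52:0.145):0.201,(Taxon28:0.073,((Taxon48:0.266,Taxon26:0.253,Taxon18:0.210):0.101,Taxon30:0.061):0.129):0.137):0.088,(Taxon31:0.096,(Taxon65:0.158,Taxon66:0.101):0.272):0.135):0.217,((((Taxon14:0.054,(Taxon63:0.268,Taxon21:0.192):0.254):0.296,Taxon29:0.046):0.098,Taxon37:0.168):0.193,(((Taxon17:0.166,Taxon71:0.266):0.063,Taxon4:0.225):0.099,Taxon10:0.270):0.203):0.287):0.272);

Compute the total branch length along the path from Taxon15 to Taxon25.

1.369

The path runs Taxon15 → … → MRCA → … → Taxon25; the MRCA is the root of the tree.
Branch lengths along that path: 0.079 + 0.121 + 0.106 + 0.091 + 0.105 + 0.272 + 0.217 + 0.088 + 0.201 + 0.089 = 1.369.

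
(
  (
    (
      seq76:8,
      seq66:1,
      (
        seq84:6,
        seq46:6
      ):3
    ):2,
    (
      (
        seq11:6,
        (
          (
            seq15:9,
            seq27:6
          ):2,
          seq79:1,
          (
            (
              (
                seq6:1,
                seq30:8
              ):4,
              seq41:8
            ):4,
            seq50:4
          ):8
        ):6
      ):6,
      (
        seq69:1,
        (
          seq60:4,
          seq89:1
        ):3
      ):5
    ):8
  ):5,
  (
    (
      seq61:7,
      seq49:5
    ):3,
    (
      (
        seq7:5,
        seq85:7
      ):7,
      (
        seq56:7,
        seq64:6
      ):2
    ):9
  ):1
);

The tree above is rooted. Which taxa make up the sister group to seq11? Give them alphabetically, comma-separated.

seq11 attaches to the tree at the node subtending (seq11,((seq15,seq27),seq79,(((seq6,seq30),seq41),seq50))).
The other lineage descending from that same node — the sister group — is ((seq15,seq27),seq79,(((seq6,seq30),seq41),seq50)); its 7 tips in alphabetical order are the answer.

seq15, seq27, seq30, seq41, seq50, seq6, seq79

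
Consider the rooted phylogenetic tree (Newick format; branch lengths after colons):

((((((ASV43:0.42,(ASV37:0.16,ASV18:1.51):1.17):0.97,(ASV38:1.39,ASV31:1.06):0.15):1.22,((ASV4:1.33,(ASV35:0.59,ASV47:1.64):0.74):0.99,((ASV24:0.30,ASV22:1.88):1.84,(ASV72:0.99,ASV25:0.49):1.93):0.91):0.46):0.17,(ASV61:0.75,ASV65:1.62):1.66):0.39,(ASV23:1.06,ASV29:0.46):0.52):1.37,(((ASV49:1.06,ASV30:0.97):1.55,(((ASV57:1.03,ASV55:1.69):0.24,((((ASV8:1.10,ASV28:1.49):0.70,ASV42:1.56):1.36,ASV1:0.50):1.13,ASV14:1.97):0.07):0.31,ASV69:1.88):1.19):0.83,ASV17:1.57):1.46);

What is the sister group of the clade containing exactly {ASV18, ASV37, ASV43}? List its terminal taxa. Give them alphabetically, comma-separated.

The clade containing exactly {ASV18, ASV37, ASV43} attaches to the tree at the node subtending ((ASV43,(ASV37,ASV18)),(ASV38,ASV31)).
The other lineage descending from that same node — the sister group — is (ASV38,ASV31); its 2 tips in alphabetical order are the answer.

ASV31, ASV38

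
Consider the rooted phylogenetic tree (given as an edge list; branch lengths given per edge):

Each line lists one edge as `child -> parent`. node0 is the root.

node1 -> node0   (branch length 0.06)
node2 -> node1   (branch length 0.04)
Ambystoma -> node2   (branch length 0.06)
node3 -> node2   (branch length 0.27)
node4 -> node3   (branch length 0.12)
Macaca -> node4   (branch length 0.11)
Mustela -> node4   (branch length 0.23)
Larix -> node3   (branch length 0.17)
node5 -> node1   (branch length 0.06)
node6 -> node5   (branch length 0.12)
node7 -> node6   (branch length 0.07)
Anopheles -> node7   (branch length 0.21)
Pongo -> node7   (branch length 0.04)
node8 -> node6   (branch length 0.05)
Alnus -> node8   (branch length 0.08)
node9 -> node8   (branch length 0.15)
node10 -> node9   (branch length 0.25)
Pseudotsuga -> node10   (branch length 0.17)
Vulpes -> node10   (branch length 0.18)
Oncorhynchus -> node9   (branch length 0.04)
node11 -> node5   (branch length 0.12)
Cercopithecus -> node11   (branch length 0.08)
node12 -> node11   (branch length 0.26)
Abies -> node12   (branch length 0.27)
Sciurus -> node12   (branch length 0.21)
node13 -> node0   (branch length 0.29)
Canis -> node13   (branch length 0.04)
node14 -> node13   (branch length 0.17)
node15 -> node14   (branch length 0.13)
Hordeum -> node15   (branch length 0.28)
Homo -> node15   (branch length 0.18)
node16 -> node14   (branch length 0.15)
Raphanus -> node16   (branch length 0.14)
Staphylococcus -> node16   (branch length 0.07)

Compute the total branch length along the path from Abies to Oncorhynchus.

1.01

The path runs Abies → … → MRCA → … → Oncorhynchus; the MRCA is the node subtending (((Anopheles,Pongo),(Alnus,((Pseudotsuga,Vulpes),Oncorhynchus))),(Cercopithecus,(Abies,Sciurus))).
Branch lengths along that path: 0.27 + 0.26 + 0.12 + 0.12 + 0.05 + 0.15 + 0.04 = 1.01.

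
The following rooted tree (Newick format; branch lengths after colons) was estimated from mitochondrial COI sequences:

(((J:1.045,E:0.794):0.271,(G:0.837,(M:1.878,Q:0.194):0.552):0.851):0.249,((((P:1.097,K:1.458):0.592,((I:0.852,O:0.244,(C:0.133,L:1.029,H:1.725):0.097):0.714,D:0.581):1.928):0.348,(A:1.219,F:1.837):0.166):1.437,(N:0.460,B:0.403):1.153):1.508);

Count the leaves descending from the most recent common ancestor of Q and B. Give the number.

17

The MRCA of Q and B is the root, so the clade is the entire tree.
That clade contains 17 terminal taxa: A, B, C, D, E, F, G, H, I, J, K, L, M, N, O, P, Q.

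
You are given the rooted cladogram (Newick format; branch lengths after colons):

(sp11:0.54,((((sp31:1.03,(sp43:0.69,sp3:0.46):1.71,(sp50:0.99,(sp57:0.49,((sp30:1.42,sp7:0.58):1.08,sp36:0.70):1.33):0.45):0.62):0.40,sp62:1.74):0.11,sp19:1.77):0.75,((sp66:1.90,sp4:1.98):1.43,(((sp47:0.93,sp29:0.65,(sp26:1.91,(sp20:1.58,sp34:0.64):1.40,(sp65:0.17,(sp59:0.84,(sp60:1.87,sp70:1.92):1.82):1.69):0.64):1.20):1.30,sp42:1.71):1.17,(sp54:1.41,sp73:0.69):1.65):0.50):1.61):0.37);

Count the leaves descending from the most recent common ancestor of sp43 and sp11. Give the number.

The MRCA of sp43 and sp11 is the root, so the clade is the entire tree.
That clade contains 25 terminal taxa: sp11, sp19, sp20, sp26, sp29, sp3, sp30, sp31, sp34, sp36, sp4, sp42, sp43, sp47, sp50, sp54, sp57, sp59, sp60, sp62, sp65, sp66, sp7, sp70, sp73.

25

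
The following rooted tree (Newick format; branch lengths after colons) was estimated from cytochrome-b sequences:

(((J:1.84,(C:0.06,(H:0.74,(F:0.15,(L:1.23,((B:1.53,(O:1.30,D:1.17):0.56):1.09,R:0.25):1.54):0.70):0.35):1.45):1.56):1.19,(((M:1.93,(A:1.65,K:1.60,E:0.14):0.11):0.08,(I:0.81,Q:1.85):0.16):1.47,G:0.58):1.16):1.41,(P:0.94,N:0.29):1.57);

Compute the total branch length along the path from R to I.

10.64

The path runs R → … → MRCA → … → I; the MRCA is the node subtending ((J,(C,(H,(F,(L,((B,(O,D)),R)))))),(((M,(A,K,E)),(I,Q)),G)).
Branch lengths along that path: 0.25 + 1.54 + 0.70 + 0.35 + 1.45 + 1.56 + 1.19 + 1.16 + 1.47 + 0.16 + 0.81 = 10.64.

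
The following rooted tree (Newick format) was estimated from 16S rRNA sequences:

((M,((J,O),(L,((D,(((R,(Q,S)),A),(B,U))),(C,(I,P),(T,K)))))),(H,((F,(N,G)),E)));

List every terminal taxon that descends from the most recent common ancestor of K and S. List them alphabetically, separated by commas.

A, B, C, D, I, K, P, Q, R, S, T, U

Tracing K: it sits inside (T,K).
Tracing S: it sits inside (Q,S).
The smallest clade enclosing both is ((D,(((R,(Q,S)),A),(B,U))),(C,(I,P),(T,K))); the answer is its 12 terminal taxa in alphabetical order.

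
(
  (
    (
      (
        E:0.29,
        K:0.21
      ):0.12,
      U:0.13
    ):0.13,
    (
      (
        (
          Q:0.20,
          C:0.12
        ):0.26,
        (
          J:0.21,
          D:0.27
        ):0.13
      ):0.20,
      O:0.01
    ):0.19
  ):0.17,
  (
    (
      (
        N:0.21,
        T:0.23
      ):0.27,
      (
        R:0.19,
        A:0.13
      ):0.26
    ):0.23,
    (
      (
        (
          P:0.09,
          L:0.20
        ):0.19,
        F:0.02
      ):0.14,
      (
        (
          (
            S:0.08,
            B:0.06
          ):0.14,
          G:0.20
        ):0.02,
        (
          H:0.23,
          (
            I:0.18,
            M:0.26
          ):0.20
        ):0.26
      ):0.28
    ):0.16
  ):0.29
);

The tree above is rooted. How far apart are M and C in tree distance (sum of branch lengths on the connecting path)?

2.39

The path runs M → … → MRCA → … → C; the MRCA is the root of the tree.
Branch lengths along that path: 0.26 + 0.20 + 0.26 + 0.28 + 0.16 + 0.29 + 0.17 + 0.19 + 0.20 + 0.26 + 0.12 = 2.39.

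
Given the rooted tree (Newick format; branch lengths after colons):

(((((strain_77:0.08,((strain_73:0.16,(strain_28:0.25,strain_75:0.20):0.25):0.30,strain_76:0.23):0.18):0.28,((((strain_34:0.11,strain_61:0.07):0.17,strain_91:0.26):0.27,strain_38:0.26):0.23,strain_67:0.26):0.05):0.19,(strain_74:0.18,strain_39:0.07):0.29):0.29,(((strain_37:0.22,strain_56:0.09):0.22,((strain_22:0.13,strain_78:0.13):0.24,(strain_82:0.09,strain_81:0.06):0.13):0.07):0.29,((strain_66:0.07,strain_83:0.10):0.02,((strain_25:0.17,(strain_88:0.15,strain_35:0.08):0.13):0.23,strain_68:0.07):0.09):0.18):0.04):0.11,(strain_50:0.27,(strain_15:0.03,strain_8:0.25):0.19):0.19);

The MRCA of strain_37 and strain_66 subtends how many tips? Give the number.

12

The MRCA of strain_37 and strain_66 is the node subtending (((strain_37,strain_56),((strain_22,strain_78),(strain_82,strain_81))),((strain_66,strain_83),((strain_25,(strain_88,strain_35)),strain_68))).
That clade contains 12 terminal taxa: strain_22, strain_25, strain_35, strain_37, strain_56, strain_66, strain_68, strain_78, strain_81, strain_82, strain_83, strain_88.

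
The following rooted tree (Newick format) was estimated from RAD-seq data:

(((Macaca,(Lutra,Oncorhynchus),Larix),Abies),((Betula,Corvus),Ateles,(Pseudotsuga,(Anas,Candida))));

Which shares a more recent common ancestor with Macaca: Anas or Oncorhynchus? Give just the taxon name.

Oncorhynchus

The MRCA of Macaca and Oncorhynchus subtends (Macaca,(Lutra,Oncorhynchus),Larix) (4 taxa).
The MRCA of Macaca and Anas is the root, subtending the entire tree (11 taxa).
The first is nested inside the second, so Macaca shares a more recent common ancestor with Oncorhynchus.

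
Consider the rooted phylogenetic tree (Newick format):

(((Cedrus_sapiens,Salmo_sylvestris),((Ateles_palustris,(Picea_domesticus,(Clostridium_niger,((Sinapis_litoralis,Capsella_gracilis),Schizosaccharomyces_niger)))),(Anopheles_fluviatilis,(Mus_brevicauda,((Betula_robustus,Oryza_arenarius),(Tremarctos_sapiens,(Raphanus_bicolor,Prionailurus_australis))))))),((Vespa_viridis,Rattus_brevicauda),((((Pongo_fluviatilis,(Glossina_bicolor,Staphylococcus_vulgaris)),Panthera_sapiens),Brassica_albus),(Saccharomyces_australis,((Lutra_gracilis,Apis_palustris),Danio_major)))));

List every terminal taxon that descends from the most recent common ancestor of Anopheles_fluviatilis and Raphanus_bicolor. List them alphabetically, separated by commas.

Tracing Anopheles_fluviatilis: it sits inside (Anopheles_fluviatilis,(Mus_brevicauda,((Betula_robustus,Oryza_arenarius),(Tremarctos_sapiens,(Raphanus_bicolor,Prionailurus_australis))))).
Tracing Raphanus_bicolor: it sits inside (Raphanus_bicolor,Prionailurus_australis).
The smallest clade enclosing both is (Anopheles_fluviatilis,(Mus_brevicauda,((Betula_robustus,Oryza_arenarius),(Tremarctos_sapiens,(Raphanus_bicolor,Prionailurus_australis))))); the answer is its 7 terminal taxa in alphabetical order.

Anopheles_fluviatilis, Betula_robustus, Mus_brevicauda, Oryza_arenarius, Prionailurus_australis, Raphanus_bicolor, Tremarctos_sapiens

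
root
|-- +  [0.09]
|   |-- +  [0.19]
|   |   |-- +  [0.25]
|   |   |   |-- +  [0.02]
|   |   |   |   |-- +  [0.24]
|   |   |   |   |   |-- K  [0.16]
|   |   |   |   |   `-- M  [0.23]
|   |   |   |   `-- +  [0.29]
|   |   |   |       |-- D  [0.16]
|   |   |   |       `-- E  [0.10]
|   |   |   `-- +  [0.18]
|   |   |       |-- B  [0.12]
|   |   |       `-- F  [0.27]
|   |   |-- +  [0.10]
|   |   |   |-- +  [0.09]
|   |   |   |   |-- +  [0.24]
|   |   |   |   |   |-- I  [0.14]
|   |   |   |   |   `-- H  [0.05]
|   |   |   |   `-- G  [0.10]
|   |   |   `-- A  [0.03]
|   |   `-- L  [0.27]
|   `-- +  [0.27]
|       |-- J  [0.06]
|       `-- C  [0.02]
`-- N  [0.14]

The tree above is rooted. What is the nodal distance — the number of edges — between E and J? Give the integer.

7

The MRCA of E and J is the node subtending (((((K,M),(D,E)),(B,F)),(((I,H),G),A),L),(J,C)).
From E up to that node: 5 branches. From J up to the same node: 2 branches. Total: 5 + 2 = 7.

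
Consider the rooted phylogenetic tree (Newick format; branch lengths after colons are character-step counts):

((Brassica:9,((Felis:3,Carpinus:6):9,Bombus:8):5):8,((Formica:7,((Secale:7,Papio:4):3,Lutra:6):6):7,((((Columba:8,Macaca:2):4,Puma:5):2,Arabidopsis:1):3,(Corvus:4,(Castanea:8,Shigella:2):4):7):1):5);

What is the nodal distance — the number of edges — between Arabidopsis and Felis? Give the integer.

8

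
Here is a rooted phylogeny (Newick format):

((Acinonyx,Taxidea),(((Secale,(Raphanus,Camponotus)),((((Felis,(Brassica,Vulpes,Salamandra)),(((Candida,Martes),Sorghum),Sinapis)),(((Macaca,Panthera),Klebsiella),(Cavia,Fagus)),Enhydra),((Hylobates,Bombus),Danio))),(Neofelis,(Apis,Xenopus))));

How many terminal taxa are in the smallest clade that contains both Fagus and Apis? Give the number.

23

The MRCA of Fagus and Apis is the node subtending (((Secale,(Raphanus,Camponotus)),((((Felis,(Brassica,Vulpes,Salamandra)),(((Candida,Martes),Sorghum),Sinapis)),(((Macaca,Panthera),Klebsiella),(Cavia,Fagus)),Enhydra),((Hylobates,Bombus),Danio))),(Neofelis,(Apis,Xenopus))).
That clade contains 23 terminal taxa: Apis, Bombus, Brassica, Camponotus, Candida, Cavia, Danio, Enhydra, Fagus, Felis, Hylobates, Klebsiella, Macaca, Martes, Neofelis, Panthera, Raphanus, Salamandra, Secale, Sinapis, Sorghum, Vulpes, Xenopus.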